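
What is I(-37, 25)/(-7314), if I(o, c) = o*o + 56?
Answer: -475/2438 ≈ -0.19483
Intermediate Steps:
I(o, c) = 56 + o**2 (I(o, c) = o**2 + 56 = 56 + o**2)
I(-37, 25)/(-7314) = (56 + (-37)**2)/(-7314) = (56 + 1369)*(-1/7314) = 1425*(-1/7314) = -475/2438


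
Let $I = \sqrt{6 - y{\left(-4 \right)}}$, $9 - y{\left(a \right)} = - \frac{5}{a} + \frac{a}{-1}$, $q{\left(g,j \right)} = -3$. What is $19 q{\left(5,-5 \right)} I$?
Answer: $- \frac{171}{2} \approx -85.5$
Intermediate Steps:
$y{\left(a \right)} = 9 + a + \frac{5}{a}$ ($y{\left(a \right)} = 9 - \left(- \frac{5}{a} + \frac{a}{-1}\right) = 9 - \left(- \frac{5}{a} + a \left(-1\right)\right) = 9 - \left(- \frac{5}{a} - a\right) = 9 - \left(- a - \frac{5}{a}\right) = 9 + \left(a + \frac{5}{a}\right) = 9 + a + \frac{5}{a}$)
$I = \frac{3}{2}$ ($I = \sqrt{6 - \left(9 - 4 + \frac{5}{-4}\right)} = \sqrt{6 - \left(9 - 4 + 5 \left(- \frac{1}{4}\right)\right)} = \sqrt{6 - \left(9 - 4 - \frac{5}{4}\right)} = \sqrt{6 - \frac{15}{4}} = \sqrt{\frac{9}{4}} = \frac{3}{2} \approx 1.5$)
$19 q{\left(5,-5 \right)} I = 19 \left(-3\right) \frac{3}{2} = \left(-57\right) \frac{3}{2} = - \frac{171}{2}$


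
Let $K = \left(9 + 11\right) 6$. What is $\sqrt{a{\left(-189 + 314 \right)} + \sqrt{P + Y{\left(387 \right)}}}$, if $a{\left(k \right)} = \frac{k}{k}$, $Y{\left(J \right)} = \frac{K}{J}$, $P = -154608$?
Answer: $\frac{\sqrt{16641 + 258 i \sqrt{643206642}}}{129} \approx 14.039 + 14.004 i$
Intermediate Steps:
$K = 120$ ($K = 20 \cdot 6 = 120$)
$Y{\left(J \right)} = \frac{120}{J}$
$a{\left(k \right)} = 1$
$\sqrt{a{\left(-189 + 314 \right)} + \sqrt{P + Y{\left(387 \right)}}} = \sqrt{1 + \sqrt{-154608 + \frac{120}{387}}} = \sqrt{1 + \sqrt{-154608 + 120 \cdot \frac{1}{387}}} = \sqrt{1 + \sqrt{-154608 + \frac{40}{129}}} = \sqrt{1 + \sqrt{- \frac{19944392}{129}}} = \sqrt{1 + \frac{2 i \sqrt{643206642}}{129}}$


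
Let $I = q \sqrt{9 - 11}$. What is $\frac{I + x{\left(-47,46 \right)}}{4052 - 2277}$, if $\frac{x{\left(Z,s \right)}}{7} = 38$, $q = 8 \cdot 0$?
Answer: $\frac{266}{1775} \approx 0.14986$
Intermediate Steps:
$q = 0$
$x{\left(Z,s \right)} = 266$ ($x{\left(Z,s \right)} = 7 \cdot 38 = 266$)
$I = 0$ ($I = 0 \sqrt{9 - 11} = 0 \sqrt{-2} = 0 i \sqrt{2} = 0$)
$\frac{I + x{\left(-47,46 \right)}}{4052 - 2277} = \frac{0 + 266}{4052 - 2277} = \frac{266}{1775}$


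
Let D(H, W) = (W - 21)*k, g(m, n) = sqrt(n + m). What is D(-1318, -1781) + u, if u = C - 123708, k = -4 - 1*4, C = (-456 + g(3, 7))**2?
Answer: 98654 - 912*sqrt(10) ≈ 95770.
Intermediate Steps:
g(m, n) = sqrt(m + n)
C = (-456 + sqrt(10))**2 (C = (-456 + sqrt(3 + 7))**2 = (-456 + sqrt(10))**2 ≈ 2.0506e+5)
k = -8 (k = -4 - 4 = -8)
D(H, W) = 168 - 8*W (D(H, W) = (W - 21)*(-8) = (-21 + W)*(-8) = 168 - 8*W)
u = -123708 + (456 - sqrt(10))**2 (u = (456 - sqrt(10))**2 - 123708 = -123708 + (456 - sqrt(10))**2 ≈ 81354.)
D(-1318, -1781) + u = (168 - 8*(-1781)) + (84238 - 912*sqrt(10)) = (168 + 14248) + (84238 - 912*sqrt(10)) = 14416 + (84238 - 912*sqrt(10)) = 98654 - 912*sqrt(10)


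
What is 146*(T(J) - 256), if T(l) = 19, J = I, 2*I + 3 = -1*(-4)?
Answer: -34602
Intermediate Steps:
I = 1/2 (I = -3/2 + (-1*(-4))/2 = -3/2 + (1/2)*4 = -3/2 + 2 = 1/2 ≈ 0.50000)
J = 1/2 ≈ 0.50000
146*(T(J) - 256) = 146*(19 - 256) = 146*(-237) = -34602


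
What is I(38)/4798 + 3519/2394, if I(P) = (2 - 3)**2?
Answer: 469071/319067 ≈ 1.4701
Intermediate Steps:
I(P) = 1 (I(P) = (-1)**2 = 1)
I(38)/4798 + 3519/2394 = 1/4798 + 3519/2394 = 1*(1/4798) + 3519*(1/2394) = 1/4798 + 391/266 = 469071/319067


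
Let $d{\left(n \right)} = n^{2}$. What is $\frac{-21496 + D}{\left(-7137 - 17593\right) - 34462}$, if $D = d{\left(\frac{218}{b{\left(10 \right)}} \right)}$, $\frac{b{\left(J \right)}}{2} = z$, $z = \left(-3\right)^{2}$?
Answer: $\frac{1729295}{4794552} \approx 0.36068$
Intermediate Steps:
$z = 9$
$b{\left(J \right)} = 18$ ($b{\left(J \right)} = 2 \cdot 9 = 18$)
$D = \frac{11881}{81}$ ($D = \left(\frac{218}{18}\right)^{2} = \left(218 \cdot \frac{1}{18}\right)^{2} = \left(\frac{109}{9}\right)^{2} = \frac{11881}{81} \approx 146.68$)
$\frac{-21496 + D}{\left(-7137 - 17593\right) - 34462} = \frac{-21496 + \frac{11881}{81}}{\left(-7137 - 17593\right) - 34462} = - \frac{1729295}{81 \left(\left(-7137 - 17593\right) - 34462\right)} = - \frac{1729295}{81 \left(-24730 - 34462\right)} = - \frac{1729295}{81 \left(-59192\right)} = \left(- \frac{1729295}{81}\right) \left(- \frac{1}{59192}\right) = \frac{1729295}{4794552}$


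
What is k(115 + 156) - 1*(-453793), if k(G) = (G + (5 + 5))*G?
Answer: 529944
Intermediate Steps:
k(G) = G*(10 + G) (k(G) = (G + 10)*G = (10 + G)*G = G*(10 + G))
k(115 + 156) - 1*(-453793) = (115 + 156)*(10 + (115 + 156)) - 1*(-453793) = 271*(10 + 271) + 453793 = 271*281 + 453793 = 76151 + 453793 = 529944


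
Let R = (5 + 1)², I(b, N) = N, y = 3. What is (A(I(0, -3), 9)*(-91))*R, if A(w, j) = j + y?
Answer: -39312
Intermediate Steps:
A(w, j) = 3 + j (A(w, j) = j + 3 = 3 + j)
R = 36 (R = 6² = 36)
(A(I(0, -3), 9)*(-91))*R = ((3 + 9)*(-91))*36 = (12*(-91))*36 = -1092*36 = -39312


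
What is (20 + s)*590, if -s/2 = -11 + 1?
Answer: 23600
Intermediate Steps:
s = 20 (s = -2*(-11 + 1) = -2*(-10) = 20)
(20 + s)*590 = (20 + 20)*590 = 40*590 = 23600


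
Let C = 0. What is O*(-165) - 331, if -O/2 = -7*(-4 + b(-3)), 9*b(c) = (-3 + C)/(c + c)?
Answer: 26342/3 ≈ 8780.7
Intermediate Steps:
b(c) = -1/(6*c) (b(c) = ((-3 + 0)/(c + c))/9 = (-3*1/(2*c))/9 = (-3/(2*c))/9 = -1/(6*c))
O = -497/9 (O = -(-14)*(-4 - 1/6/(-3)) = -(-14)*(-4 - 1/6*(-1/3)) = -(-14)*(-4 + 1/18) = -(-14)*(-71)/18 = -2*497/18 = -497/9 ≈ -55.222)
O*(-165) - 331 = -497/9*(-165) - 331 = 27335/3 - 331 = 26342/3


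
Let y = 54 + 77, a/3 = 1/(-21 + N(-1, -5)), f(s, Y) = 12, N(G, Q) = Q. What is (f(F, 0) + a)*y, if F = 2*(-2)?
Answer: 40479/26 ≈ 1556.9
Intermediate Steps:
F = -4
a = -3/26 (a = 3/(-21 - 5) = 3/(-26) = 3*(-1/26) = -3/26 ≈ -0.11538)
y = 131
(f(F, 0) + a)*y = (12 - 3/26)*131 = (309/26)*131 = 40479/26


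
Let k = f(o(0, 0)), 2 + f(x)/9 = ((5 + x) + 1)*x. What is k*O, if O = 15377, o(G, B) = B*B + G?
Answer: -276786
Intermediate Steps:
o(G, B) = G + B² (o(G, B) = B² + G = G + B²)
f(x) = -18 + 9*x*(6 + x) (f(x) = -18 + 9*(((5 + x) + 1)*x) = -18 + 9*((6 + x)*x) = -18 + 9*(x*(6 + x)) = -18 + 9*x*(6 + x))
k = -18 (k = -18 + 9*(0 + 0²)² + 54*(0 + 0²) = -18 + 9*(0 + 0)² + 54*(0 + 0) = -18 + 9*0² + 54*0 = -18 + 9*0 + 0 = -18 + 0 + 0 = -18)
k*O = -18*15377 = -276786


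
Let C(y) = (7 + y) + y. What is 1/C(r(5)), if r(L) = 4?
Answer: 1/15 ≈ 0.066667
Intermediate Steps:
C(y) = 7 + 2*y
1/C(r(5)) = 1/(7 + 2*4) = 1/(7 + 8) = 1/15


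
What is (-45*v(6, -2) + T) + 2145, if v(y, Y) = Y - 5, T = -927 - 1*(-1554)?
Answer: 3087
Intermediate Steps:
T = 627 (T = -927 + 1554 = 627)
v(y, Y) = -5 + Y
(-45*v(6, -2) + T) + 2145 = (-45*(-5 - 2) + 627) + 2145 = (-45*(-7) + 627) + 2145 = (315 + 627) + 2145 = 942 + 2145 = 3087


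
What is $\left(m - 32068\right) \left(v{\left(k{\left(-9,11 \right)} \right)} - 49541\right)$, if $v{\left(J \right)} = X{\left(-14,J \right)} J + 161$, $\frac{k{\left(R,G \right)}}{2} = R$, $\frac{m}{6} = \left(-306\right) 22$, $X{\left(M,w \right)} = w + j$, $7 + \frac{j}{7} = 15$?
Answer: $3627637440$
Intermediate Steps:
$j = 56$ ($j = -49 + 7 \cdot 15 = -49 + 105 = 56$)
$X{\left(M,w \right)} = 56 + w$ ($X{\left(M,w \right)} = w + 56 = 56 + w$)
$m = -40392$ ($m = 6 \left(\left(-306\right) 22\right) = 6 \left(-6732\right) = -40392$)
$k{\left(R,G \right)} = 2 R$
$v{\left(J \right)} = 161 + J \left(56 + J\right)$ ($v{\left(J \right)} = \left(56 + J\right) J + 161 = J \left(56 + J\right) + 161 = 161 + J \left(56 + J\right)$)
$\left(m - 32068\right) \left(v{\left(k{\left(-9,11 \right)} \right)} - 49541\right) = \left(-40392 - 32068\right) \left(\left(161 + 2 \left(-9\right) \left(56 + 2 \left(-9\right)\right)\right) - 49541\right) = - 72460 \left(\left(161 - 18 \left(56 - 18\right)\right) - 49541\right) = - 72460 \left(\left(161 - 684\right) - 49541\right) = - 72460 \left(-523 - 49541\right) = \left(-72460\right) \left(-50064\right) = 3627637440$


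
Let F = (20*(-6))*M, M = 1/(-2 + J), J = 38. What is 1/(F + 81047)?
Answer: 3/243131 ≈ 1.2339e-5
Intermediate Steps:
M = 1/36 (M = 1/(-2 + 38) = 1/36 ≈ 0.027778)
F = -10/3 (F = (20*(-6))*(1/36) = -120*1/36 = -10/3 ≈ -3.3333)
1/(F + 81047) = 1/(-10/3 + 81047) = 1/(243131/3) = 3/243131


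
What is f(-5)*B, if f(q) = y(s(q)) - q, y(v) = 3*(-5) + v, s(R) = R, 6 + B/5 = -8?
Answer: 1050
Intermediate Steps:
B = -70 (B = -30 + 5*(-8) = -30 - 40 = -70)
y(v) = -15 + v
f(q) = -15 (f(q) = (-15 + q) - q = -15)
f(-5)*B = -15*(-70) = 1050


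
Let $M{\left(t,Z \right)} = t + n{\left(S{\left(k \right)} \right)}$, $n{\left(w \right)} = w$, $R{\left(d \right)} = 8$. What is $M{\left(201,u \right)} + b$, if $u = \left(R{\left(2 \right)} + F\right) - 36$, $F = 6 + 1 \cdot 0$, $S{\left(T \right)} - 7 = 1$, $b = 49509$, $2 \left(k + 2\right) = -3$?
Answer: $49718$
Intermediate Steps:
$k = - \frac{7}{2}$ ($k = -2 + \frac{1}{2} \left(-3\right) = -2 - \frac{3}{2} = - \frac{7}{2} \approx -3.5$)
$S{\left(T \right)} = 8$ ($S{\left(T \right)} = 7 + 1 = 8$)
$F = 6$ ($F = 6 + 0 = 6$)
$u = -22$ ($u = \left(8 + 6\right) - 36 = 14 - 36 = -22$)
$M{\left(t,Z \right)} = 8 + t$ ($M{\left(t,Z \right)} = t + 8 = 8 + t$)
$M{\left(201,u \right)} + b = \left(8 + 201\right) + 49509 = 209 + 49509 = 49718$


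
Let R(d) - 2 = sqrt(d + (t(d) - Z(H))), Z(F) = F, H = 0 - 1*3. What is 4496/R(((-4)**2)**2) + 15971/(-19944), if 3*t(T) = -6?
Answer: -183377111/5045832 + 4496*sqrt(257)/253 ≈ 248.54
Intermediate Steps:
t(T) = -2 (t(T) = (1/3)*(-6) = -2)
H = -3 (H = 0 - 3 = -3)
R(d) = 2 + sqrt(1 + d) (R(d) = 2 + sqrt(d + (-2 - 1*(-3))) = 2 + sqrt(d + (-2 + 3)) = 2 + sqrt(d + 1) = 2 + sqrt(1 + d))
4496/R(((-4)**2)**2) + 15971/(-19944) = 4496/(2 + sqrt(1 + ((-4)**2)**2)) + 15971/(-19944) = 4496/(2 + sqrt(1 + 16**2)) + 15971*(-1/19944) = 4496/(2 + sqrt(1 + 256)) - 15971/19944 = 4496/(2 + sqrt(257)) - 15971/19944 = -15971/19944 + 4496/(2 + sqrt(257))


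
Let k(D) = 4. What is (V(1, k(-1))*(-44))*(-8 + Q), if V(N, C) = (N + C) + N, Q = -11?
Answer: 5016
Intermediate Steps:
V(N, C) = C + 2*N (V(N, C) = (C + N) + N = C + 2*N)
(V(1, k(-1))*(-44))*(-8 + Q) = ((4 + 2*1)*(-44))*(-8 - 11) = ((4 + 2)*(-44))*(-19) = (6*(-44))*(-19) = -264*(-19) = 5016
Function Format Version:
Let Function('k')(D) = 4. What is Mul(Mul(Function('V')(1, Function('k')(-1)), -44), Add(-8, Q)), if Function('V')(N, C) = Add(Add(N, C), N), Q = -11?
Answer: 5016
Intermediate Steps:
Function('V')(N, C) = Add(C, Mul(2, N)) (Function('V')(N, C) = Add(Add(C, N), N) = Add(C, Mul(2, N)))
Mul(Mul(Function('V')(1, Function('k')(-1)), -44), Add(-8, Q)) = Mul(Mul(Add(4, Mul(2, 1)), -44), Add(-8, -11)) = Mul(Mul(Add(4, 2), -44), -19) = Mul(Mul(6, -44), -19) = Mul(-264, -19) = 5016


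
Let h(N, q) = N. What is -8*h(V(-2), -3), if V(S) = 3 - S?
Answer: -40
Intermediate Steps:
-8*h(V(-2), -3) = -8*(3 - 1*(-2)) = -8*(3 + 2) = -8*5 = -40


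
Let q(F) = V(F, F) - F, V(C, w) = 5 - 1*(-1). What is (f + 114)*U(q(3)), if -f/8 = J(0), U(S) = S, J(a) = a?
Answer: 342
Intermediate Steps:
V(C, w) = 6 (V(C, w) = 5 + 1 = 6)
q(F) = 6 - F
f = 0 (f = -8*0 = 0)
(f + 114)*U(q(3)) = (0 + 114)*(6 - 1*3) = 114*(6 - 3) = 114*3 = 342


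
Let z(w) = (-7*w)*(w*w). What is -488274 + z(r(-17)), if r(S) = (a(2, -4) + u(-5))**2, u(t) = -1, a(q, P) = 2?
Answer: -488281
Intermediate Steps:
r(S) = 1 (r(S) = (2 - 1)**2 = 1**2 = 1)
z(w) = -7*w**3 (z(w) = (-7*w)*w**2 = -7*w**3)
-488274 + z(r(-17)) = -488274 - 7*1**3 = -488274 - 7*1 = -488274 - 7 = -488281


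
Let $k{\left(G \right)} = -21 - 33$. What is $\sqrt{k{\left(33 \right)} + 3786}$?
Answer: $2 \sqrt{933} \approx 61.09$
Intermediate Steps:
$k{\left(G \right)} = -54$ ($k{\left(G \right)} = -21 - 33 = -54$)
$\sqrt{k{\left(33 \right)} + 3786} = \sqrt{-54 + 3786} = \sqrt{3732} = 2 \sqrt{933}$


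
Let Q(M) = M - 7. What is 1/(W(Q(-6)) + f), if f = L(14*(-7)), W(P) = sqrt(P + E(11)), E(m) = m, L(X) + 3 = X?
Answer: -101/10203 - I*sqrt(2)/10203 ≈ -0.009899 - 0.00013861*I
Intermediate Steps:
L(X) = -3 + X
Q(M) = -7 + M
W(P) = sqrt(11 + P) (W(P) = sqrt(P + 11) = sqrt(11 + P))
f = -101 (f = -3 + 14*(-7) = -3 - 98 = -101)
1/(W(Q(-6)) + f) = 1/(sqrt(11 + (-7 - 6)) - 101) = 1/(sqrt(11 - 13) - 101) = 1/(sqrt(-2) - 101) = 1/(I*sqrt(2) - 101) = 1/(-101 + I*sqrt(2))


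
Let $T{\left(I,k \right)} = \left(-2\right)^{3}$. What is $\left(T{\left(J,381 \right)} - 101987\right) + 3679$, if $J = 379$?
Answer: $-98316$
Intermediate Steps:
$T{\left(I,k \right)} = -8$
$\left(T{\left(J,381 \right)} - 101987\right) + 3679 = \left(-8 - 101987\right) + 3679 = -101995 + 3679 = -98316$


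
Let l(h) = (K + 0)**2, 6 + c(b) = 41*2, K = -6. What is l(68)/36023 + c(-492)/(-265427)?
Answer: 6817624/9561476821 ≈ 0.00071303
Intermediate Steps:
c(b) = 76 (c(b) = -6 + 41*2 = -6 + 82 = 76)
l(h) = 36 (l(h) = (-6 + 0)**2 = (-6)**2 = 36)
l(68)/36023 + c(-492)/(-265427) = 36/36023 + 76/(-265427) = 36*(1/36023) + 76*(-1/265427) = 36/36023 - 76/265427 = 6817624/9561476821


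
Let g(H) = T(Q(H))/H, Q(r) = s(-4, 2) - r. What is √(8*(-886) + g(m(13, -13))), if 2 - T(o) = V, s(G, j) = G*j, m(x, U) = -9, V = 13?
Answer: I*√63781/3 ≈ 84.183*I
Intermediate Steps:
Q(r) = -8 - r (Q(r) = -4*2 - r = -8 - r)
T(o) = -11 (T(o) = 2 - 1*13 = 2 - 13 = -11)
g(H) = -11/H
√(8*(-886) + g(m(13, -13))) = √(8*(-886) - 11/(-9)) = √(-7088 - 11*(-⅑)) = √(-7088 + 11/9) = √(-63781/9) = I*√63781/3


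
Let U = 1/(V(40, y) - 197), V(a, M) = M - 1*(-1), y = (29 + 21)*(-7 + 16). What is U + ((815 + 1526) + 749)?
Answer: 784861/254 ≈ 3090.0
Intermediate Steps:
y = 450 (y = 50*9 = 450)
V(a, M) = 1 + M (V(a, M) = M + 1 = 1 + M)
U = 1/254 (U = 1/((1 + 450) - 197) = 1/(451 - 197) = 1/254 ≈ 0.0039370)
U + ((815 + 1526) + 749) = 1/254 + ((815 + 1526) + 749) = 1/254 + (2341 + 749) = 1/254 + 3090 = 784861/254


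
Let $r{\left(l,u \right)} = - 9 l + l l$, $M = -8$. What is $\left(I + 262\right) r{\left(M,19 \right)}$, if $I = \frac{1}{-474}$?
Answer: $\frac{8444716}{237} \approx 35632.0$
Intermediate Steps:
$r{\left(l,u \right)} = l^{2} - 9 l$ ($r{\left(l,u \right)} = - 9 l + l^{2} = l^{2} - 9 l$)
$I = - \frac{1}{474} \approx -0.0021097$
$\left(I + 262\right) r{\left(M,19 \right)} = \left(- \frac{1}{474} + 262\right) \left(- 8 \left(-9 - 8\right)\right) = \frac{124187 \left(\left(-8\right) \left(-17\right)\right)}{474} = \frac{124187}{474} \cdot 136 = \frac{8444716}{237}$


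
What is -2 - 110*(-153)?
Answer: 16828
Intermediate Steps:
-2 - 110*(-153) = -2 + 16830 = 16828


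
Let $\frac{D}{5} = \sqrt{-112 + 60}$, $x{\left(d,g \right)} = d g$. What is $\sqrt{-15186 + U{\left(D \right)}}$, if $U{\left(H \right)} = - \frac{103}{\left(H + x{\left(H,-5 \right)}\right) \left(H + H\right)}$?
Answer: $\frac{i \sqrt{4106297078}}{520} \approx 123.23 i$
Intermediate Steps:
$D = 10 i \sqrt{13}$ ($D = 5 \sqrt{-112 + 60} = 5 \sqrt{-52} = 5 \cdot 2 i \sqrt{13} = 10 i \sqrt{13} \approx 36.056 i$)
$U{\left(H \right)} = \frac{103}{8 H^{2}}$ ($U{\left(H \right)} = - \frac{103}{\left(H + H \left(-5\right)\right) \left(H + H\right)} = - \frac{103}{\left(H - 5 H\right) 2 H} = - \frac{103}{- 4 H 2 H} = - \frac{103}{\left(-8\right) H^{2}} = - 103 \left(- \frac{1}{8 H^{2}}\right) = \frac{103}{8 H^{2}}$)
$\sqrt{-15186 + U{\left(D \right)}} = \sqrt{-15186 + \frac{103}{8 \left(-1300\right)}} = \sqrt{-15186 + \frac{103}{8} \left(- \frac{1}{1300}\right)} = \sqrt{-15186 - \frac{103}{10400}} = \sqrt{- \frac{157934503}{10400}} = \frac{i \sqrt{4106297078}}{520}$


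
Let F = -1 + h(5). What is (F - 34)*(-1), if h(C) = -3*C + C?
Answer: 45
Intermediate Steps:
h(C) = -2*C
F = -11 (F = -1 - 2*5 = -1 - 10 = -11)
(F - 34)*(-1) = (-11 - 34)*(-1) = -45*(-1) = 45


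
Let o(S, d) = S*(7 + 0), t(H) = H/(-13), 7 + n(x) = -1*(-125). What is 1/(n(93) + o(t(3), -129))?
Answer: 13/1513 ≈ 0.0085922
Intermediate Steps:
n(x) = 118 (n(x) = -7 - 1*(-125) = -7 + 125 = 118)
t(H) = -H/13 (t(H) = H*(-1/13) = -H/13)
o(S, d) = 7*S (o(S, d) = S*7 = 7*S)
1/(n(93) + o(t(3), -129)) = 1/(118 + 7*(-1/13*3)) = 1/(118 + 7*(-3/13)) = 1/(118 - 21/13) = 1/(1513/13) = 13/1513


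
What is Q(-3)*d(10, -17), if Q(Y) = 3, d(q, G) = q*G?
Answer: -510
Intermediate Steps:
d(q, G) = G*q
Q(-3)*d(10, -17) = 3*(-17*10) = 3*(-170) = -510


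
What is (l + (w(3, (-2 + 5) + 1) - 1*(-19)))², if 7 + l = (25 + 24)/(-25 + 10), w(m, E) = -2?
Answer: 10201/225 ≈ 45.338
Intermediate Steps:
l = -154/15 (l = -7 + (25 + 24)/(-25 + 10) = -7 + 49/(-15) = -7 + 49*(-1/15) = -7 - 49/15 = -154/15 ≈ -10.267)
(l + (w(3, (-2 + 5) + 1) - 1*(-19)))² = (-154/15 + (-2 - 1*(-19)))² = (-154/15 + (-2 + 19))² = (-154/15 + 17)² = (101/15)² = 10201/225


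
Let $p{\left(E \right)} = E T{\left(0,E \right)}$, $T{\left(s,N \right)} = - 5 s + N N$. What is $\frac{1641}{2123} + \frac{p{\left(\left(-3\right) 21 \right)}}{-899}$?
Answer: $\frac{532325040}{1908577} \approx 278.91$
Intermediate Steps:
$T{\left(s,N \right)} = N^{2} - 5 s$ ($T{\left(s,N \right)} = - 5 s + N^{2} = N^{2} - 5 s$)
$p{\left(E \right)} = E^{3}$ ($p{\left(E \right)} = E \left(E^{2} - 0\right) = E \left(E^{2} + 0\right) = E E^{2} = E^{3}$)
$\frac{1641}{2123} + \frac{p{\left(\left(-3\right) 21 \right)}}{-899} = \frac{1641}{2123} + \frac{\left(\left(-3\right) 21\right)^{3}}{-899} = 1641 \cdot \frac{1}{2123} + \left(-63\right)^{3} \left(- \frac{1}{899}\right) = \frac{1641}{2123} - - \frac{250047}{899} = \frac{1641}{2123} + \frac{250047}{899} = \frac{532325040}{1908577}$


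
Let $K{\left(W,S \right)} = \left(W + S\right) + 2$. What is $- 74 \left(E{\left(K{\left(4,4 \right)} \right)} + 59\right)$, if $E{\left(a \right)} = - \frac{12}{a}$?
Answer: $- \frac{21386}{5} \approx -4277.2$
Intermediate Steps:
$K{\left(W,S \right)} = 2 + S + W$ ($K{\left(W,S \right)} = \left(S + W\right) + 2 = 2 + S + W$)
$- 74 \left(E{\left(K{\left(4,4 \right)} \right)} + 59\right) = - 74 \left(- \frac{12}{2 + 4 + 4} + 59\right) = - 74 \left(- \frac{12}{10} + 59\right) = - 74 \left(\left(-12\right) \frac{1}{10} + 59\right) = - 74 \left(- \frac{6}{5} + 59\right) = \left(-74\right) \frac{289}{5} = - \frac{21386}{5}$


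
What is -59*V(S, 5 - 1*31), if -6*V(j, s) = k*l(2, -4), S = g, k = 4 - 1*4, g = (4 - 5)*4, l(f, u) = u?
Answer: 0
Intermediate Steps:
g = -4 (g = -1*4 = -4)
k = 0 (k = 4 - 4 = 0)
S = -4
V(j, s) = 0 (V(j, s) = -0*(-4) = -1/6*0 = 0)
-59*V(S, 5 - 1*31) = -59*0 = 0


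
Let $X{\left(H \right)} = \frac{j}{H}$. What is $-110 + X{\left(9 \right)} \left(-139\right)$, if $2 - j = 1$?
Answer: $- \frac{1129}{9} \approx -125.44$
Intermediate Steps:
$j = 1$ ($j = 2 - 1 = 1$)
$X{\left(H \right)} = \frac{1}{H}$ ($X{\left(H \right)} = 1 \frac{1}{H} = \frac{1}{H}$)
$-110 + X{\left(9 \right)} \left(-139\right) = -110 + \frac{1}{9} \left(-139\right) = -110 - \frac{139}{9} = - \frac{1129}{9}$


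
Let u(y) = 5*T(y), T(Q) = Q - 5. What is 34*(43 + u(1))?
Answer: 782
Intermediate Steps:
T(Q) = -5 + Q
u(y) = -25 + 5*y (u(y) = 5*(-5 + y) = -25 + 5*y)
34*(43 + u(1)) = 34*(43 + (-25 + 5*1)) = 34*(43 + (-25 + 5)) = 34*(43 - 20) = 34*23 = 782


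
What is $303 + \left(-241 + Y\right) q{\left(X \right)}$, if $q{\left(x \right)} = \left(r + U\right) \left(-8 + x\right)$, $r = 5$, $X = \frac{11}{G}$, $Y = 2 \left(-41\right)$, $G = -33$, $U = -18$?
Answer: $- \frac{104066}{3} \approx -34689.0$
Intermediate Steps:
$Y = -82$
$X = - \frac{1}{3}$ ($X = \frac{11}{-33} = 11 \left(- \frac{1}{33}\right) = - \frac{1}{3} \approx -0.33333$)
$q{\left(x \right)} = 104 - 13 x$ ($q{\left(x \right)} = \left(5 - 18\right) \left(-8 + x\right) = - 13 \left(-8 + x\right) = 104 - 13 x$)
$303 + \left(-241 + Y\right) q{\left(X \right)} = 303 + \left(-241 - 82\right) \left(104 - - \frac{13}{3}\right) = 303 - 323 \left(104 + \frac{13}{3}\right) = 303 - \frac{104975}{3} = - \frac{104066}{3}$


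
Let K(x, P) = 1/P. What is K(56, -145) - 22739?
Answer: -3297156/145 ≈ -22739.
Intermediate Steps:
K(56, -145) - 22739 = 1/(-145) - 22739 = -1/145 - 22739 = -3297156/145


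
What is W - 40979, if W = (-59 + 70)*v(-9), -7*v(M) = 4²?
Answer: -287029/7 ≈ -41004.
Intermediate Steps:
v(M) = -16/7 (v(M) = -⅐*4² = -⅐*16 = -16/7)
W = -176/7 (W = (-59 + 70)*(-16/7) = 11*(-16/7) = -176/7 ≈ -25.143)
W - 40979 = -176/7 - 40979 = -287029/7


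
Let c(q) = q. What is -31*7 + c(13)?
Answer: -204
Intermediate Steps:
-31*7 + c(13) = -31*7 + 13 = -217 + 13 = -204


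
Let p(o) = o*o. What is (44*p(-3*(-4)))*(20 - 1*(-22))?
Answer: 266112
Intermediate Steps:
p(o) = o²
(44*p(-3*(-4)))*(20 - 1*(-22)) = (44*(-3*(-4))²)*(20 - 1*(-22)) = (44*12²)*(20 + 22) = (44*144)*42 = 6336*42 = 266112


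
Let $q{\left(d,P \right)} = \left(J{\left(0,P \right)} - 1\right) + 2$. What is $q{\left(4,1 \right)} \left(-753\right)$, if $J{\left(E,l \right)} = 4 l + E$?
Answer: $-3765$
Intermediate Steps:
$J{\left(E,l \right)} = E + 4 l$
$q{\left(d,P \right)} = 1 + 4 P$ ($q{\left(d,P \right)} = \left(\left(0 + 4 P\right) - 1\right) + 2 = \left(4 P - 1\right) + 2 = \left(-1 + 4 P\right) + 2 = 1 + 4 P$)
$q{\left(4,1 \right)} \left(-753\right) = \left(1 + 4 \cdot 1\right) \left(-753\right) = \left(1 + 4\right) \left(-753\right) = 5 \left(-753\right) = -3765$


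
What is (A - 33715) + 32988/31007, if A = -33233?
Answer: -2075823648/31007 ≈ -66947.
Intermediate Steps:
(A - 33715) + 32988/31007 = (-33233 - 33715) + 32988/31007 = -66948 + 32988*(1/31007) = -66948 + 32988/31007 = -2075823648/31007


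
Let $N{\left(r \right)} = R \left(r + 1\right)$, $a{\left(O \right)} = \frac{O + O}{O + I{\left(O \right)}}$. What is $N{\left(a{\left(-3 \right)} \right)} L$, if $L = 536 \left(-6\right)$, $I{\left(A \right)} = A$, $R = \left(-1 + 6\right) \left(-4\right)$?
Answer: $128640$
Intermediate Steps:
$R = -20$ ($R = 5 \left(-4\right) = -20$)
$a{\left(O \right)} = 1$ ($a{\left(O \right)} = \frac{O + O}{O + O} = \frac{2 O}{2 O} = 2 O \frac{1}{2 O} = 1$)
$N{\left(r \right)} = -20 - 20 r$ ($N{\left(r \right)} = - 20 \left(r + 1\right) = - 20 \left(1 + r\right) = -20 - 20 r$)
$L = -3216$
$N{\left(a{\left(-3 \right)} \right)} L = \left(-20 - 20\right) \left(-3216\right) = \left(-40\right) \left(-3216\right) = 128640$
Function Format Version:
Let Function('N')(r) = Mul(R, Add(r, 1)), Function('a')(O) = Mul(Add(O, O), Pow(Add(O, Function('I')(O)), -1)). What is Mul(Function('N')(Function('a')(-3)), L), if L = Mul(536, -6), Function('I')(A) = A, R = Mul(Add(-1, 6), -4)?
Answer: 128640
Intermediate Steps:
R = -20 (R = Mul(5, -4) = -20)
Function('a')(O) = 1 (Function('a')(O) = Mul(Add(O, O), Pow(Add(O, O), -1)) = Mul(Mul(2, O), Pow(Mul(2, O), -1)) = Mul(Mul(2, O), Mul(Rational(1, 2), Pow(O, -1))) = 1)
Function('N')(r) = Add(-20, Mul(-20, r)) (Function('N')(r) = Mul(-20, Add(r, 1)) = Mul(-20, Add(1, r)) = Add(-20, Mul(-20, r)))
L = -3216
Mul(Function('N')(Function('a')(-3)), L) = Mul(Add(-20, Mul(-20, 1)), -3216) = Mul(Add(-20, -20), -3216) = Mul(-40, -3216) = 128640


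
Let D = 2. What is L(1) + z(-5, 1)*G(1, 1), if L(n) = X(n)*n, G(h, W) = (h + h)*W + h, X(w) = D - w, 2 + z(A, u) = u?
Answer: -2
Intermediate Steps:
z(A, u) = -2 + u
X(w) = 2 - w
G(h, W) = h + 2*W*h (G(h, W) = (2*h)*W + h = 2*W*h + h = h + 2*W*h)
L(n) = n*(2 - n) (L(n) = (2 - n)*n = n*(2 - n))
L(1) + z(-5, 1)*G(1, 1) = 1*(2 - 1*1) + (-2 + 1)*(1*(1 + 2*1)) = 1*(2 - 1) - (1 + 2) = 1*1 - 3 = 1 - 1*3 = 1 - 3 = -2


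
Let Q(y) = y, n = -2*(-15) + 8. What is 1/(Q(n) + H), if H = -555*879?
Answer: -1/487807 ≈ -2.0500e-6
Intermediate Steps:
n = 38 (n = 30 + 8 = 38)
H = -487845
1/(Q(n) + H) = 1/(38 - 487845) = 1/(-487807) = -1/487807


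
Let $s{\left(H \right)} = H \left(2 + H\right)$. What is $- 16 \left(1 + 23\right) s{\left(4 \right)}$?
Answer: $-9216$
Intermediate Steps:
$- 16 \left(1 + 23\right) s{\left(4 \right)} = - 16 \left(1 + 23\right) 4 \left(2 + 4\right) = \left(-16\right) 24 \cdot 4 \cdot 6 = \left(-384\right) 24 = -9216$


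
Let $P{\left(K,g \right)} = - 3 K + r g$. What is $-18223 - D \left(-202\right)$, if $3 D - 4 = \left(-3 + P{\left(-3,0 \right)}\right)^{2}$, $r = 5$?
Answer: $- \frac{46589}{3} \approx -15530.0$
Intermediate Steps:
$P{\left(K,g \right)} = - 3 K + 5 g$
$D = \frac{40}{3}$ ($D = \frac{4}{3} + \frac{\left(-3 + \left(\left(-3\right) \left(-3\right) + 5 \cdot 0\right)\right)^{2}}{3} = \frac{4}{3} + \frac{\left(-3 + \left(9 + 0\right)\right)^{2}}{3} = \frac{4}{3} + \frac{\left(-3 + 9\right)^{2}}{3} = \frac{4}{3} + \frac{6^{2}}{3} = \frac{4}{3} + \frac{1}{3} \cdot 36 = \frac{4}{3} + 12 = \frac{40}{3} \approx 13.333$)
$-18223 - D \left(-202\right) = -18223 - \frac{40}{3} \left(-202\right) = -18223 - - \frac{8080}{3} = -18223 + \frac{8080}{3} = - \frac{46589}{3}$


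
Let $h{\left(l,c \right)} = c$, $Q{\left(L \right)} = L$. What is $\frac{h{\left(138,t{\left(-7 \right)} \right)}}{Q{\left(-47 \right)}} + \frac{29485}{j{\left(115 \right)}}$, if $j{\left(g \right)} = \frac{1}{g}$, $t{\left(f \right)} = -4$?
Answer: $\frac{159366429}{47} \approx 3.3908 \cdot 10^{6}$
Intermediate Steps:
$\frac{h{\left(138,t{\left(-7 \right)} \right)}}{Q{\left(-47 \right)}} + \frac{29485}{j{\left(115 \right)}} = - \frac{4}{-47} + \frac{29485}{\frac{1}{115}} = \left(-4\right) \left(- \frac{1}{47}\right) + 29485 \frac{1}{\frac{1}{115}} = \frac{4}{47} + 29485 \cdot 115 = \frac{4}{47} + 3390775 = \frac{159366429}{47}$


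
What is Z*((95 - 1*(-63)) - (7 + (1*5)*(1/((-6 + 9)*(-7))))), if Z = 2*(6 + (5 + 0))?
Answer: 69872/21 ≈ 3327.2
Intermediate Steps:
Z = 22 (Z = 2*(6 + 5) = 2*11 = 22)
Z*((95 - 1*(-63)) - (7 + (1*5)*(1/((-6 + 9)*(-7))))) = 22*((95 - 1*(-63)) - (7 + (1*5)*(1/((-6 + 9)*(-7))))) = 22*((95 + 63) - (7 + 5*(-⅐/3))) = 22*(158 - (7 + 5*((⅓)*(-⅐)))) = 22*(158 - (7 + 5*(-1/21))) = 22*(158 - (7 - 5/21)) = 22*(158 - 1*142/21) = 22*(158 - 142/21) = 22*(3176/21) = 69872/21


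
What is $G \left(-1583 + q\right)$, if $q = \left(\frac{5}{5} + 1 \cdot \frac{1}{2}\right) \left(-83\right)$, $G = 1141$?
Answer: $- \frac{3896515}{2} \approx -1.9483 \cdot 10^{6}$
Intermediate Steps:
$q = - \frac{249}{2}$ ($q = \left(5 \cdot \frac{1}{5} + 1 \cdot \frac{1}{2}\right) \left(-83\right) = \left(1 + \frac{1}{2}\right) \left(-83\right) = \frac{3}{2} \left(-83\right) = - \frac{249}{2} \approx -124.5$)
$G \left(-1583 + q\right) = 1141 \left(-1583 - \frac{249}{2}\right) = 1141 \left(- \frac{3415}{2}\right) = - \frac{3896515}{2}$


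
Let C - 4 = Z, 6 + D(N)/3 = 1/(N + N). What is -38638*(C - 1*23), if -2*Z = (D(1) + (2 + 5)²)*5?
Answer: 7746919/2 ≈ 3.8735e+6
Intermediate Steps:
D(N) = -18 + 3/(2*N) (D(N) = -18 + 3/(N + N) = -18 + 3/((2*N)) = -18 + 3*(1/(2*N)) = -18 + 3/(2*N))
Z = -325/4 (Z = -((-18 + (3/2)/1) + (2 + 5)²)*5/2 = -((-18 + (3/2)*1) + 7²)*5/2 = -((-18 + 3/2) + 49)*5/2 = -(-33/2 + 49)*5/2 = -65*5/4 = -½*325/2 = -325/4 ≈ -81.250)
C = -309/4 (C = 4 - 325/4 = -309/4 ≈ -77.250)
-38638*(C - 1*23) = -38638*(-309/4 - 1*23) = -38638*(-309/4 - 23) = -38638*(-401/4) = 7746919/2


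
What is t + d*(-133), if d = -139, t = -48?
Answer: 18439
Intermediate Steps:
t + d*(-133) = -48 - 139*(-133) = -48 + 18487 = 18439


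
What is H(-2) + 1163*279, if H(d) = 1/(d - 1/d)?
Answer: 973429/3 ≈ 3.2448e+5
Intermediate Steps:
H(-2) + 1163*279 = -2/(-1 + (-2)²) + 1163*279 = -2/(-1 + 4) + 324477 = -2/3 + 324477 = -2*⅓ + 324477 = -⅔ + 324477 = 973429/3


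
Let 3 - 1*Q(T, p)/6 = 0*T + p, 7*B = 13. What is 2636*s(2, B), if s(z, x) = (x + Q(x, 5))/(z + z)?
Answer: -46789/7 ≈ -6684.1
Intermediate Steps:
B = 13/7 (B = (⅐)*13 = 13/7 ≈ 1.8571)
Q(T, p) = 18 - 6*p (Q(T, p) = 18 - 6*(0*T + p) = 18 - 6*(0 + p) = 18 - 6*p)
s(z, x) = (-12 + x)/(2*z) (s(z, x) = (x + (18 - 6*5))/(z + z) = (x + (18 - 30))/((2*z)) = (x - 12)*(1/(2*z)) = (-12 + x)*(1/(2*z)) = (-12 + x)/(2*z))
2636*s(2, B) = 2636*((½)*(-12 + 13/7)/2) = 2636*((½)*(½)*(-71/7)) = 2636*(-71/28) = -46789/7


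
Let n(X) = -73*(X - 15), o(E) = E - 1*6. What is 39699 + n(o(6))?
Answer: 40794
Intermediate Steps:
o(E) = -6 + E (o(E) = E - 6 = -6 + E)
n(X) = 1095 - 73*X (n(X) = -73*(-15 + X) = 1095 - 73*X)
39699 + n(o(6)) = 39699 + (1095 - 73*(-6 + 6)) = 39699 + (1095 - 73*0) = 39699 + (1095 + 0) = 39699 + 1095 = 40794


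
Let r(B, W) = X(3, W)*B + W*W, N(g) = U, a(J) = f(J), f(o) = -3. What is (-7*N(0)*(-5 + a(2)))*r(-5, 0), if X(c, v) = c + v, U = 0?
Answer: 0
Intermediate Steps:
a(J) = -3
N(g) = 0
r(B, W) = W² + B*(3 + W) (r(B, W) = (3 + W)*B + W*W = B*(3 + W) + W² = W² + B*(3 + W))
(-7*N(0)*(-5 + a(2)))*r(-5, 0) = (-0*(-5 - 3))*(0² - 5*(3 + 0)) = (-0*(-8))*(0 - 5*3) = (-7*0)*(0 - 15) = 0*(-15) = 0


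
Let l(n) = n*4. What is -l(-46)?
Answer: 184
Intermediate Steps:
l(n) = 4*n
-l(-46) = -4*(-46) = -1*(-184) = 184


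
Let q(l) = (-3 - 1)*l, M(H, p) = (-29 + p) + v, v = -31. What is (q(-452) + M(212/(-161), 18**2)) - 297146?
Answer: -295074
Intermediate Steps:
M(H, p) = -60 + p (M(H, p) = (-29 + p) - 31 = -60 + p)
q(l) = -4*l
(q(-452) + M(212/(-161), 18**2)) - 297146 = (-4*(-452) + (-60 + 18**2)) - 297146 = (1808 + (-60 + 324)) - 297146 = (1808 + 264) - 297146 = 2072 - 297146 = -295074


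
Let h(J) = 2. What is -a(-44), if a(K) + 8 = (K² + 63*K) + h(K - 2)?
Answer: 842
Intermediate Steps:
a(K) = -6 + K² + 63*K (a(K) = -8 + ((K² + 63*K) + 2) = -8 + (2 + K² + 63*K) = -6 + K² + 63*K)
-a(-44) = -(-6 + (-44)² + 63*(-44)) = -(-6 + 1936 - 2772) = -1*(-842) = 842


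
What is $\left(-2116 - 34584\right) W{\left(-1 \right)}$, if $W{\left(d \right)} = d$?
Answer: $36700$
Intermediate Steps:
$\left(-2116 - 34584\right) W{\left(-1 \right)} = \left(-2116 - 34584\right) \left(-1\right) = \left(-36700\right) \left(-1\right) = 36700$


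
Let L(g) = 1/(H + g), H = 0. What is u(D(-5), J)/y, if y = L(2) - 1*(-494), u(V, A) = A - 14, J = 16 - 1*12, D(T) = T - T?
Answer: -20/989 ≈ -0.020222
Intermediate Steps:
D(T) = 0
J = 4 (J = 16 - 12 = 4)
u(V, A) = -14 + A
L(g) = 1/g (L(g) = 1/(0 + g) = 1/g)
y = 989/2 (y = 1/2 - 1*(-494) = ½ + 494 = 989/2 ≈ 494.50)
u(D(-5), J)/y = (-14 + 4)/(989/2) = -10*2/989 = -20/989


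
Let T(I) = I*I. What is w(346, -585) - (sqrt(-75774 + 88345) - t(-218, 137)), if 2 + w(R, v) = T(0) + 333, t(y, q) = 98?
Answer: 429 - sqrt(12571) ≈ 316.88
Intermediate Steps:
T(I) = I**2
w(R, v) = 331 (w(R, v) = -2 + (0**2 + 333) = -2 + (0 + 333) = -2 + 333 = 331)
w(346, -585) - (sqrt(-75774 + 88345) - t(-218, 137)) = 331 - (sqrt(-75774 + 88345) - 1*98) = 331 - (sqrt(12571) - 98) = 331 - (-98 + sqrt(12571)) = 331 + (98 - sqrt(12571)) = 429 - sqrt(12571)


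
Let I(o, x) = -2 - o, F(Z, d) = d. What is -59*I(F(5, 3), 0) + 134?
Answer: 429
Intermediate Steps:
-59*I(F(5, 3), 0) + 134 = -59*(-2 - 1*3) + 134 = -59*(-2 - 3) + 134 = -59*(-5) + 134 = 295 + 134 = 429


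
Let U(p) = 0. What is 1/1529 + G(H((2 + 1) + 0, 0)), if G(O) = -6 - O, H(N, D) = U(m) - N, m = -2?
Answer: -4586/1529 ≈ -2.9993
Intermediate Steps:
H(N, D) = -N (H(N, D) = 0 - N = -N)
1/1529 + G(H((2 + 1) + 0, 0)) = 1/1529 + (-6 - (-1)*((2 + 1) + 0)) = 1/1529 + (-6 - (-1)*(3 + 0)) = 1/1529 + (-6 - (-1)*3) = 1/1529 + (-6 - 1*(-3)) = 1/1529 + (-6 + 3) = 1/1529 - 3 = -4586/1529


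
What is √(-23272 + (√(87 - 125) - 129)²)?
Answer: √(-23272 + (-129 + I*√38)²) ≈ 9.67 - 82.234*I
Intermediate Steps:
√(-23272 + (√(87 - 125) - 129)²) = √(-23272 + (√(-38) - 129)²) = √(-23272 + (I*√38 - 129)²) = √(-23272 + (-129 + I*√38)²)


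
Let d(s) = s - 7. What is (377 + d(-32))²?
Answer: 114244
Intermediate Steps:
d(s) = -7 + s
(377 + d(-32))² = (377 + (-7 - 32))² = (377 - 39)² = 338² = 114244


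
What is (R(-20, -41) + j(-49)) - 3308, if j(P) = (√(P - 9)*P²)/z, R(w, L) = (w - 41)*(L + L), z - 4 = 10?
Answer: 1694 + 343*I*√58/2 ≈ 1694.0 + 1306.1*I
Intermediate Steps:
z = 14 (z = 4 + 10 = 14)
R(w, L) = 2*L*(-41 + w) (R(w, L) = (-41 + w)*(2*L) = 2*L*(-41 + w))
j(P) = P²*√(-9 + P)/14 (j(P) = (√(P - 9)*P²)/14 = (√(-9 + P)*P²)*(1/14) = (P²*√(-9 + P))*(1/14) = P²*√(-9 + P)/14)
(R(-20, -41) + j(-49)) - 3308 = (2*(-41)*(-41 - 20) + (1/14)*(-49)²*√(-9 - 49)) - 3308 = (2*(-41)*(-61) + (1/14)*2401*√(-58)) - 3308 = (5002 + (1/14)*2401*(I*√58)) - 3308 = (5002 + 343*I*√58/2) - 3308 = 1694 + 343*I*√58/2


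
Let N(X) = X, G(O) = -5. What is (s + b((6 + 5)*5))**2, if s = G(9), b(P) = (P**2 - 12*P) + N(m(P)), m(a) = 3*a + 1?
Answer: 6380676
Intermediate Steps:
m(a) = 1 + 3*a
b(P) = 1 + P**2 - 9*P (b(P) = (P**2 - 12*P) + (1 + 3*P) = 1 + P**2 - 9*P)
s = -5
(s + b((6 + 5)*5))**2 = (-5 + (1 + ((6 + 5)*5)**2 - 9*(6 + 5)*5))**2 = (-5 + (1 + (11*5)**2 - 99*5))**2 = (-5 + (1 + 55**2 - 9*55))**2 = (-5 + (1 + 3025 - 495))**2 = (-5 + 2531)**2 = 2526**2 = 6380676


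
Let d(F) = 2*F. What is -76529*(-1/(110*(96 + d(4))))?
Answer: 76529/11440 ≈ 6.6896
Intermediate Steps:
-76529*(-1/(110*(96 + d(4)))) = -76529*(-1/(110*(96 + 2*4))) = -76529*(-1/(110*(96 + 8))) = -76529/(104*(-110)) = -76529/(-11440) = -76529*(-1/11440) = 76529/11440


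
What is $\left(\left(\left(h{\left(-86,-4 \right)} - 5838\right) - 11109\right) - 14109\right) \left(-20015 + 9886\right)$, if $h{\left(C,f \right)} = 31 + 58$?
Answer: $313664743$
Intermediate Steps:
$h{\left(C,f \right)} = 89$
$\left(\left(\left(h{\left(-86,-4 \right)} - 5838\right) - 11109\right) - 14109\right) \left(-20015 + 9886\right) = \left(\left(\left(89 - 5838\right) - 11109\right) - 14109\right) \left(-20015 + 9886\right) = \left(\left(-5749 - 11109\right) - 14109\right) \left(-10129\right) = \left(-16858 - 14109\right) \left(-10129\right) = \left(-30967\right) \left(-10129\right) = 313664743$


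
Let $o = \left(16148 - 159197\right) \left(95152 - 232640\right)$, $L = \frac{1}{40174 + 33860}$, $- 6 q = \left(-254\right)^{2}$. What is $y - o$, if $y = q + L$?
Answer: $- \frac{1456066039261931}{74034} \approx -1.9668 \cdot 10^{10}$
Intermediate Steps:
$q = - \frac{32258}{3}$ ($q = - \frac{\left(-254\right)^{2}}{6} = \left(- \frac{1}{6}\right) 64516 = - \frac{32258}{3} \approx -10753.0$)
$L = \frac{1}{74034} \approx 1.3507 \cdot 10^{-5}$
$y = - \frac{796062923}{74034}$ ($y = - \frac{32258}{3} + \frac{1}{74034} = - \frac{796062923}{74034} \approx -10753.0$)
$o = 19667520912$ ($o = \left(-143049\right) \left(-137488\right) = 19667520912$)
$y - o = - \frac{796062923}{74034} - 19667520912 = - \frac{1456066039261931}{74034}$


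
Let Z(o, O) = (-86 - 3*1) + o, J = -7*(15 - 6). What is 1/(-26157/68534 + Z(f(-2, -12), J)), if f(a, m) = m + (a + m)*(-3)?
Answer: -68534/4069663 ≈ -0.016840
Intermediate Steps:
J = -63 (J = -7*9 = -63)
f(a, m) = -3*a - 2*m (f(a, m) = m + (-3*a - 3*m) = -3*a - 2*m)
Z(o, O) = -89 + o (Z(o, O) = (-86 - 3) + o = -89 + o)
1/(-26157/68534 + Z(f(-2, -12), J)) = 1/(-26157/68534 + (-89 + (-3*(-2) - 2*(-12)))) = 1/(-26157*1/68534 + (-89 + (6 + 24))) = 1/(-26157/68534 + (-89 + 30)) = 1/(-26157/68534 - 59) = 1/(-4069663/68534) = -68534/4069663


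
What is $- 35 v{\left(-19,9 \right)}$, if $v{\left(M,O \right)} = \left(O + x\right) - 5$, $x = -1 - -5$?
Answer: $-280$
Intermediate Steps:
$x = 4$ ($x = -1 + 5 = 4$)
$v{\left(M,O \right)} = -1 + O$ ($v{\left(M,O \right)} = \left(O + 4\right) - 5 = \left(4 + O\right) - 5 = -1 + O$)
$- 35 v{\left(-19,9 \right)} = - 35 \left(-1 + 9\right) = \left(-35\right) 8 = -280$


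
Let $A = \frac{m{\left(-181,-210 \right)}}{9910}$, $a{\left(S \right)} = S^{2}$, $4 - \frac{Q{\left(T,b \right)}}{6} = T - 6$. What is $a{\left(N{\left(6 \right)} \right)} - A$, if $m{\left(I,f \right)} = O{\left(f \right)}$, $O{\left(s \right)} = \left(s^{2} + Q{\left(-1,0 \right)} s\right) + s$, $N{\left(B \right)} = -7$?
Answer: $\frac{45556}{991} \approx 45.97$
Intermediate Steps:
$Q{\left(T,b \right)} = 60 - 6 T$ ($Q{\left(T,b \right)} = 24 - 6 \left(T - 6\right) = 24 - 6 \left(-6 + T\right) = 24 - \left(-36 + 6 T\right) = 60 - 6 T$)
$O{\left(s \right)} = s^{2} + 67 s$ ($O{\left(s \right)} = \left(s^{2} + \left(60 - -6\right) s\right) + s = \left(s^{2} + \left(60 + 6\right) s\right) + s = \left(s^{2} + 66 s\right) + s = s^{2} + 67 s$)
$m{\left(I,f \right)} = f \left(67 + f\right)$
$A = \frac{3003}{991}$ ($A = \frac{\left(-210\right) \left(67 - 210\right)}{9910} = \left(-210\right) \left(-143\right) \frac{1}{9910} = 30030 \cdot \frac{1}{9910} = \frac{3003}{991} \approx 3.0303$)
$a{\left(N{\left(6 \right)} \right)} - A = \left(-7\right)^{2} - \frac{3003}{991} = 49 - \frac{3003}{991} = \frac{45556}{991}$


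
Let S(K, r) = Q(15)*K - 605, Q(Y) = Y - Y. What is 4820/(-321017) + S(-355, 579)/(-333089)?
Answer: -1411273695/106927231513 ≈ -0.013198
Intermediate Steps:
Q(Y) = 0
S(K, r) = -605 (S(K, r) = 0*K - 605 = 0 - 605 = -605)
4820/(-321017) + S(-355, 579)/(-333089) = 4820/(-321017) - 605/(-333089) = 4820*(-1/321017) - 605*(-1/333089) = -4820/321017 + 605/333089 = -1411273695/106927231513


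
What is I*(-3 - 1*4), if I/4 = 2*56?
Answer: -3136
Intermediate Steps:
I = 448 (I = 4*(2*56) = 4*112 = 448)
I*(-3 - 1*4) = 448*(-3 - 1*4) = 448*(-3 - 4) = 448*(-7) = -3136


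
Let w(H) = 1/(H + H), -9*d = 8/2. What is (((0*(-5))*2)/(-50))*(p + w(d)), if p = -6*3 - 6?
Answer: 0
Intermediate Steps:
d = -4/9 (d = -8/(9*2) = -1/9*4 = -4/9 ≈ -0.44444)
w(H) = 1/(2*H)
p = -24 (p = -18 - 6 = -24)
(((0*(-5))*2)/(-50))*(p + w(d)) = (((0*(-5))*2)/(-50))*(-24 + 1/(2*(-4/9))) = ((0*2)*(-1/50))*(-24 + (1/2)*(-9/4)) = (0*(-1/50))*(-24 - 9/8) = 0*(-201/8) = 0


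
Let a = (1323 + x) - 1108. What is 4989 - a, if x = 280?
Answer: 4494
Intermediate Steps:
a = 495 (a = (1323 + 280) - 1108 = 1603 - 1108 = 495)
4989 - a = 4989 - 1*495 = 4989 - 495 = 4494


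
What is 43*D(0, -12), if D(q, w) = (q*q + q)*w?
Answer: 0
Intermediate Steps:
D(q, w) = w*(q + q**2) (D(q, w) = (q**2 + q)*w = (q + q**2)*w = w*(q + q**2))
43*D(0, -12) = 43*(0*(-12)*(1 + 0)) = 43*(0*(-12)*1) = 43*0 = 0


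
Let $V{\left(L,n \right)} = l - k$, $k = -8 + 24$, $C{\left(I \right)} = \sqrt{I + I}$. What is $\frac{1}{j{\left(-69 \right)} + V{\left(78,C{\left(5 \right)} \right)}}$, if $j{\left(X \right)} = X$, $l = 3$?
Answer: $- \frac{1}{82} \approx -0.012195$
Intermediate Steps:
$C{\left(I \right)} = \sqrt{2} \sqrt{I}$ ($C{\left(I \right)} = \sqrt{2 I} = \sqrt{2} \sqrt{I}$)
$k = 16$
$V{\left(L,n \right)} = -13$ ($V{\left(L,n \right)} = 3 - 16 = -13$)
$\frac{1}{j{\left(-69 \right)} + V{\left(78,C{\left(5 \right)} \right)}} = \frac{1}{-69 - 13} = \frac{1}{-82} = - \frac{1}{82}$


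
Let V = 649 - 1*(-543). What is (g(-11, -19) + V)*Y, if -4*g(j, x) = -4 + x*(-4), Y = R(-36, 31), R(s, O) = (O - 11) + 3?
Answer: 27002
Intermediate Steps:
R(s, O) = -8 + O (R(s, O) = (-11 + O) + 3 = -8 + O)
Y = 23 (Y = -8 + 31 = 23)
g(j, x) = 1 + x (g(j, x) = -(-4 + x*(-4))/4 = -(-4 - 4*x)/4 = 1 + x)
V = 1192 (V = 649 + 543 = 1192)
(g(-11, -19) + V)*Y = ((1 - 19) + 1192)*23 = (-18 + 1192)*23 = 1174*23 = 27002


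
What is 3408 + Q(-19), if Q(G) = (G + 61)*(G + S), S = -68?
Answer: -246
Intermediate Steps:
Q(G) = (-68 + G)*(61 + G) (Q(G) = (G + 61)*(G - 68) = (61 + G)*(-68 + G) = (-68 + G)*(61 + G))
3408 + Q(-19) = 3408 + (-4148 + (-19)² - 7*(-19)) = 3408 + (-4148 + 361 + 133) = 3408 - 3654 = -246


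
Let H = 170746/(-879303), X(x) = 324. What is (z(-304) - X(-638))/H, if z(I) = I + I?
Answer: 409755198/85373 ≈ 4799.6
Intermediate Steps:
z(I) = 2*I
H = -170746/879303 (H = 170746*(-1/879303) = -170746/879303 ≈ -0.19418)
(z(-304) - X(-638))/H = (2*(-304) - 1*324)/(-170746/879303) = (-608 - 324)*(-879303/170746) = -932*(-879303/170746) = 409755198/85373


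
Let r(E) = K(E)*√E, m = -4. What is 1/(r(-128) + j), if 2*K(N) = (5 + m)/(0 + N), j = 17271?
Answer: 8842752/152723169793 + 16*I*√2/152723169793 ≈ 5.79e-5 + 1.4816e-10*I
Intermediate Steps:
K(N) = 1/(2*N) (K(N) = ((5 - 4)/(0 + N))/2 = (1/N)/2 = 1/(2*N))
r(E) = 1/(2*√E) (r(E) = (1/(2*E))*√E = 1/(2*√E))
1/(r(-128) + j) = 1/(1/(2*√(-128)) + 17271) = 1/((-I*√2/16)/2 + 17271) = 1/(-I*√2/32 + 17271) = 1/(17271 - I*√2/32)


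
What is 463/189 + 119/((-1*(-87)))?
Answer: 20924/5481 ≈ 3.8176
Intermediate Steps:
463/189 + 119/((-1*(-87))) = 463*(1/189) + 119/87 = 463/189 + 119*(1/87) = 463/189 + 119/87 = 20924/5481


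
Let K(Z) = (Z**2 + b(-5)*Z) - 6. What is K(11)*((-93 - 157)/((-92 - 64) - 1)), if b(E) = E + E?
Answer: 1250/157 ≈ 7.9618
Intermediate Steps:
b(E) = 2*E
K(Z) = -6 + Z**2 - 10*Z (K(Z) = (Z**2 + (2*(-5))*Z) - 6 = (Z**2 - 10*Z) - 6 = -6 + Z**2 - 10*Z)
K(11)*((-93 - 157)/((-92 - 64) - 1)) = (-6 + 11**2 - 10*11)*((-93 - 157)/((-92 - 64) - 1)) = (-6 + 121 - 110)*(-250/(-156 - 1)) = 5*(-250/(-157)) = 5*(-250*(-1/157)) = 5*(250/157) = 1250/157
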